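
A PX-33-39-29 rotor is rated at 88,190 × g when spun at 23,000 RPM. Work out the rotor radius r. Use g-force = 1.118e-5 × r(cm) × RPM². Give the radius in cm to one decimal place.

≈ 14.9 cm

RCF = 1.118 × 10⁻⁵ × r × N²
88190 = 1.118 × 10⁻⁵ × r × (23000)²
r = 88190 / (1.118 × 10⁻⁵ × 529,000,000) = 88190 / 5914.22 ≈ 14.912 cm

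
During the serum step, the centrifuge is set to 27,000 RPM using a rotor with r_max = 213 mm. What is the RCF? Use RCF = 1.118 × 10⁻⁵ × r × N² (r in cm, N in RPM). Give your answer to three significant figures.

r = 213 mm = 21.3 cm
RCF = 1.118 × 10⁻⁵ × r × N²
RCF = 1.118 × 10⁻⁵ × 21.3 × (27000)² = 1.118 × 10⁻⁵ × 21.3 × 729,000,000 ≈ 173,599.7 × g

174000 x g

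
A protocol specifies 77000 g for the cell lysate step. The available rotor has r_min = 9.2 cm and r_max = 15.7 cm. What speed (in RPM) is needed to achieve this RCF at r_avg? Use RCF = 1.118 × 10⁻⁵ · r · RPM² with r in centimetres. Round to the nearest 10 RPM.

23520 RPM

r_avg = (9.2 + 15.7) / 2 = 12.45 cm
77,000 = 1.118 × 10⁻⁵ × 12.45 × N²
N² = 77,000 / (13.9191 × 10⁻⁵) = 553,196,687
N ≈ √553,196,687 ≈ 23,520.1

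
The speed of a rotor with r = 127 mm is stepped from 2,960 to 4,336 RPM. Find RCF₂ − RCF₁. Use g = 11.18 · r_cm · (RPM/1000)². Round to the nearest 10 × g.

r = 127 mm = 12.7 cm
RCF₁ = 11.18 × 12.7 × (2.96)² = 11.18 × 12.7 × 8.7616 ≈ 1,244 × g
RCF₂ = 11.18 × 12.7 × (4.336)² = 11.18 × 12.7 × 18.800896 ≈ 2,669.5 × g
Increase = 2,669.5 − 1,244 = 1,425.5

1430 × g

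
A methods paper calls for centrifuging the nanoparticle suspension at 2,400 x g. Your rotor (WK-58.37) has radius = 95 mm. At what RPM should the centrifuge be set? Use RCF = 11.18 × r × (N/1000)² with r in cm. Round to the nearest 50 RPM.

4750 RPM

r = 95 mm = 9.5 cm
2,400 = 11.18 × 9.5 × (N/1000)²
(N/1000)² = 2,400 / 106.21 = 22.59674
N = 1000 × √22.59674 ≈ 4,753.6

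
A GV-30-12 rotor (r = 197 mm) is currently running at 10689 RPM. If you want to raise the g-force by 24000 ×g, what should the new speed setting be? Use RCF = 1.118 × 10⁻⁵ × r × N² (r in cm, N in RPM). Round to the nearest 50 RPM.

≈ 14950 RPM

r = 197 mm = 19.7 cm
Current RCF = 1.118 × 10⁻⁵ × 19.7 × (10689)² = 1.118 × 10⁻⁵ × 19.7 × 114,254,721 ≈ 25,164.1 × g
Target RCF = 25,164.1 + 24,000 = 49,164.1 × g
N² = 49,164.1 / (22.0246 × 10⁻⁵) = 223,223,577
N ≈ √223,223,577 ≈ 14,940.7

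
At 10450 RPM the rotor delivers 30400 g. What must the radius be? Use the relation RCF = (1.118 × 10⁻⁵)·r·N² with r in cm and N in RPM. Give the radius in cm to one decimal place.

≈ 24.9 cm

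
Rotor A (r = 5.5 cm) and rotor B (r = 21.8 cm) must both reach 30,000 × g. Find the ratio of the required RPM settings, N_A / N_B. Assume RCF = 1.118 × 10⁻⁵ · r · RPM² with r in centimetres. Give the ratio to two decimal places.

At fixed RCF, N ∝ 1/√r, so N_A/N_B = √(r_B/r_A) = √(21.8/5.5) = √3.963636 = 1.9909.

1.99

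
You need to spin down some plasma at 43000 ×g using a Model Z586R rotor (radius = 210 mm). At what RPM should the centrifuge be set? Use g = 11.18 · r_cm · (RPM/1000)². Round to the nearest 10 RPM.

13530 RPM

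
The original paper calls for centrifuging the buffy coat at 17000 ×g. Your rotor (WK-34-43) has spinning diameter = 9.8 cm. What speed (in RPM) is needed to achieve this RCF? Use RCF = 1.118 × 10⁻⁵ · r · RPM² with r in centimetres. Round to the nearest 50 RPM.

r = 9.8 / 2 = 4.9 cm
RCF = 1.118 × 10⁻⁵ × r × N²
17,000 = 1.118 × 10⁻⁵ × 4.9 × N²
N² = 17,000 / (5.4782 × 10⁻⁵) = 310,320,908
N ≈ √310,320,908 ≈ 17,615.9

17600 RPM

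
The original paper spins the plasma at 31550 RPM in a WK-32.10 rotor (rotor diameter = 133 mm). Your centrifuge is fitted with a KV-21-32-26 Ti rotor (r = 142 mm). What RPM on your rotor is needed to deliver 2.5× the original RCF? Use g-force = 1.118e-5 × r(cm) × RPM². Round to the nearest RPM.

Original rotor: r = 133 mm / 2 = 66.5 mm = 6.65 cm
RCF_original = 1.118 × 10⁻⁵ × 6.65 × (31550)² = 1.118 × 10⁻⁵ × 6.65 × 995,402,500 ≈ 74,005.2 × g
Target RCF = 2.5 × 74,005.2 ≈ 185,013 × g
Your rotor: r = 142 mm = 14.2 cm
185,013 = 1.118 × 10⁻⁵ × 14.2 × N²
N² = 185,013 / (15.8756 × 10⁻⁵) = 1,165,392,174
N ≈ √1,165,392,174 ≈ 34,137.8

34138 RPM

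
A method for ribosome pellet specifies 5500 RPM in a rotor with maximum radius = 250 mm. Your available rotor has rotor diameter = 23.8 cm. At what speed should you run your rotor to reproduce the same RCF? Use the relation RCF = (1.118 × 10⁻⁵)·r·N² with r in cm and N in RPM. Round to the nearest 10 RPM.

≈ 7970 RPM

Original rotor: r = 250 mm = 25.0 cm
RCF_original = 1.118 × 10⁻⁵ × 25 × (5500)² = 1.118 × 10⁻⁵ × 25 × 30,250,000 ≈ 8,454.9 × g
Your rotor: r = 23.8 / 2 = 11.9 cm
8,454.9 = 1.118 × 10⁻⁵ × 11.9 × N²
N² = 8,454.9 / (13.3042 × 10⁻⁵) = 63,550,608
N ≈ √63,550,608 ≈ 7,971.9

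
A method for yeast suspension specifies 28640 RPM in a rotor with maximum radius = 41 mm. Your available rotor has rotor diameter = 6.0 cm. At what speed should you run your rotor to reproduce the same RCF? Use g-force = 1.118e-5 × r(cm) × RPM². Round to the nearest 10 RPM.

33480 RPM

Original rotor: r = 41 mm = 4.1 cm
RCF_original = 1.118 × 10⁻⁵ × 4.1 × (28640)² = 1.118 × 10⁻⁵ × 4.1 × 820,249,600 ≈ 37,598.6 × g
Your rotor: r = 6.0 / 2 = 3 cm
37,598.6 = 1.118 × 10⁻⁵ × 3 × N²
N² = 37,598.6 / (3.354 × 10⁻⁵) = 1,121,007,752
N ≈ √1,121,007,752 ≈ 33,481.5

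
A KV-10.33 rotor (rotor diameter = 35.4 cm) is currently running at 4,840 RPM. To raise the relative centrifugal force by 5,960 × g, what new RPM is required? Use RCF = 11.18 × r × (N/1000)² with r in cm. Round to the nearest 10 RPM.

r = 35.4 / 2 = 17.7 cm
Current RCF = 11.18 × 17.7 × (4.84)² = 11.18 × 17.7 × 23.4256 ≈ 4,635.6 × g
Target RCF = 4,635.6 + 5,960 = 10,595.6 × g
(N/1000)² = 10,595.6 / 197.886 = 53.54396
N = 1000 × √53.54396 ≈ 7,317.4

N₂ ≈ 7320 RPM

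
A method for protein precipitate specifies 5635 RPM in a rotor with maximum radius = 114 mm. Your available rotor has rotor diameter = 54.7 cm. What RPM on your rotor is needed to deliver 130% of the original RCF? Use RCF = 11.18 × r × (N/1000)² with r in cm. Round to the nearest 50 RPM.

Original rotor: r = 114 mm = 11.4 cm
RCF_original = 11.18 × 11.4 × (5.635)² = 11.18 × 11.4 × 31.753225 ≈ 4,047 × g
Target RCF = 1.3 × 4,047 ≈ 5,261.1 × g
Your rotor: r = 54.7 / 2 = 27.35 cm
5,261.1 = 11.18 × 27.35 × (N/1000)²
(N/1000)² = 5,261.1 / 305.773 = 17.2059
N = 1000 × √17.2059 ≈ 4,148.0

≈ 4150 RPM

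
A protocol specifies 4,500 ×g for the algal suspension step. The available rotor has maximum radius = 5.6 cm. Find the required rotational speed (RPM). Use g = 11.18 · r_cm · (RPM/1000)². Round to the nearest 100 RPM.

≈ 8500 RPM

RCF = 11.18 × r × (N/1000)²
4,500 = 11.18 × 5.6 × (N/1000)²
(N/1000)² = 4,500 / 62.608 = 71.8758
N = 1000 × √71.8758 ≈ 8,478.0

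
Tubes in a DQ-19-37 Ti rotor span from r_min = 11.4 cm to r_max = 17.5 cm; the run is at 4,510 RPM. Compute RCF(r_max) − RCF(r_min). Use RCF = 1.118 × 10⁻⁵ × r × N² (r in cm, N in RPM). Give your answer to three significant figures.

≈ 1390 x g

ΔRCF = 1.118 × 10⁻⁵ × (r_max − r_min) × N² = 1.118 × 10⁻⁵ × 6.1 × 20,340,100 ≈ 1,387.2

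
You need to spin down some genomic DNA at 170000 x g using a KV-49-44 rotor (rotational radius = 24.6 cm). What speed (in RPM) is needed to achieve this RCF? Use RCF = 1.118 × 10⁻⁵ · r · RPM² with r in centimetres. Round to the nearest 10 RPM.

≈ 24860 RPM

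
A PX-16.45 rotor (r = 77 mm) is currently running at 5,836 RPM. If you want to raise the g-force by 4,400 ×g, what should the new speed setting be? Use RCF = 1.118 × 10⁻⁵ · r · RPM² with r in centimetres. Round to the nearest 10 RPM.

9230 RPM

r = 77 mm = 7.7 cm
Current RCF = 1.118 × 10⁻⁵ × 7.7 × (5836)² = 1.118 × 10⁻⁵ × 7.7 × 34,058,896 ≈ 2,932 × g
Target RCF = 2,932 + 4,400 = 7,332 × g
N² = 7,332 / (8.6086 × 10⁻⁵) = 85,170,643
N ≈ √85,170,643 ≈ 9,228.8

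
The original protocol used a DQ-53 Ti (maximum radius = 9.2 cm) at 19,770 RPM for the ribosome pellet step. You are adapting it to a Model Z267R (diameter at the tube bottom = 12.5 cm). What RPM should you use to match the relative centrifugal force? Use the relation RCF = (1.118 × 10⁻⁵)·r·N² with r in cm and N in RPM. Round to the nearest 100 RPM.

≈ 24000 RPM

RCF_original = 1.118 × 10⁻⁵ × 9.2 × (19770)² = 1.118 × 10⁻⁵ × 9.2 × 390,852,900 ≈ 40,201.6 × g
Your rotor: r = 12.5 / 2 = 6.25 cm
40,201.6 = 1.118 × 10⁻⁵ × 6.25 × N²
N² = 40,201.6 / (6.9875 × 10⁻⁵) = 575,335,957
N ≈ √575,335,957 ≈ 23,986.2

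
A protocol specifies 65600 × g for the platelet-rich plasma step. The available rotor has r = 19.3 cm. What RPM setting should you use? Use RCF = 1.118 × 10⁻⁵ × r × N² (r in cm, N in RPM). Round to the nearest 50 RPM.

65,600 = 1.118 × 10⁻⁵ × 19.3 × N²
N² = 65,600 / (21.5774 × 10⁻⁵) = 304,021,801
N ≈ √304,021,801 ≈ 17,436.2

17450 RPM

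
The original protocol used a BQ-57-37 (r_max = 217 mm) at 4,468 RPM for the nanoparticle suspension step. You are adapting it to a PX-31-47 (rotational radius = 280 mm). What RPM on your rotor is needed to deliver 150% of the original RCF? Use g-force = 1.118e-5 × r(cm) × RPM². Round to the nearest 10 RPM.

Original rotor: r = 217 mm = 21.7 cm
RCF_original = 1.118 × 10⁻⁵ × 21.7 × (4468)² = 1.118 × 10⁻⁵ × 21.7 × 19,963,024 ≈ 4,843.1 × g
Target RCF = 1.5 × 4,843.1 ≈ 7,264.7 × g
Your rotor: r = 280 mm = 28.0 cm
7,264.7 = 1.118 × 10⁻⁵ × 28 × N²
N² = 7,264.7 / (31.304 × 10⁻⁵) = 23,206,938
N ≈ √23,206,938 ≈ 4,817.4

≈ 4820 RPM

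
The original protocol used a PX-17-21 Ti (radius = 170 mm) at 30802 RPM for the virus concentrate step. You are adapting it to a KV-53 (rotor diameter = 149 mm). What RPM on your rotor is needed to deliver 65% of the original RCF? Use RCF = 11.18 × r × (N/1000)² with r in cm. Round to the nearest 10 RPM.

≈ 37510 RPM

Original rotor: r = 170 mm = 17.0 cm
RCF_original = 11.18 × 17 × (30.802)² = 11.18 × 17 × 948.763204 ≈ 180,321.9 × g
Target RCF = 0.65 × 180,321.9 ≈ 117,209.2 × g
Your rotor: r = 149 mm / 2 = 74.5 mm = 7.45 cm
117,209.2 = 11.18 × 7.45 × (N/1000)²
(N/1000)² = 117,209.2 / 83.291 = 1407.225
N = 1000 × √1407.225 ≈ 37,513.0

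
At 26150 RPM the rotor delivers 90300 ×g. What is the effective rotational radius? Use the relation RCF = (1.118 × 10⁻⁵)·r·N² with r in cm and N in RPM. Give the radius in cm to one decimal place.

r ≈ 11.8 cm

90300 = 1.118 × 10⁻⁵ × r × (26150)²
r = 90300 / (1.118 × 10⁻⁵ × 683,822,500) = 90300 / 7645.136 ≈ 11.811 cm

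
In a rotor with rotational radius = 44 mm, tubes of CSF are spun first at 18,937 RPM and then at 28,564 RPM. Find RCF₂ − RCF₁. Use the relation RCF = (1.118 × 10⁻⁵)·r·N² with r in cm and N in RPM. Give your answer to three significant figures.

≈ 22500 × g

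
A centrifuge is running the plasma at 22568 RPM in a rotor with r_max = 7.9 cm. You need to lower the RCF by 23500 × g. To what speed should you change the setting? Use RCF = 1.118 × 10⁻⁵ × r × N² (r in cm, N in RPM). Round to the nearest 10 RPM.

N₂ ≈ 15600 RPM

Current RCF = 1.118 × 10⁻⁵ × 7.9 × (22568)² = 1.118 × 10⁻⁵ × 7.9 × 509,314,624 ≈ 44,983.7 × g
Target RCF = 44,983.7 − 23,500 = 21,483.7 × g
N² = 21,483.7 / (8.8322 × 10⁻⁵) = 243,242,907
N ≈ √243,242,907 ≈ 15,596.2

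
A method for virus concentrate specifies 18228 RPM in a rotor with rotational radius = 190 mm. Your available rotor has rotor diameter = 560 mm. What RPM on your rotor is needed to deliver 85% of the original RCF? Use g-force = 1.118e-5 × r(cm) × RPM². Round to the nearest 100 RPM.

Original rotor: r = 190 mm = 19.0 cm
RCF = 1.118 × 10⁻⁵ × r × N²
RCF_original = 1.118 × 10⁻⁵ × 19 × (18228)² = 1.118 × 10⁻⁵ × 19 × 332,259,984 ≈ 70,578.7 × g
Target RCF = 0.85 × 70,578.7 ≈ 59,991.9 × g
Your rotor: r = 560 mm / 2 = 280 mm = 28 cm
59,991.9 = 1.118 × 10⁻⁵ × 28 × N²
N² = 59,991.9 / (31.304 × 10⁻⁵) = 191,642,921
N ≈ √191,642,921 ≈ 13,843.5

13800 RPM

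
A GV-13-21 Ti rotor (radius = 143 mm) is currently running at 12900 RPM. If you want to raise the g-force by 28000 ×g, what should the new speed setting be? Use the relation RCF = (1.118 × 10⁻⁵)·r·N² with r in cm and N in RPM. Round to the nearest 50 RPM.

r = 143 mm = 14.3 cm
Current RCF = 1.118 × 10⁻⁵ × 14.3 × (12900)² = 1.118 × 10⁻⁵ × 14.3 × 166,410,000 ≈ 26,604.6 × g
Target RCF = 26,604.6 + 28,000 = 54,604.6 × g
N² = 54,604.6 / (15.9874 × 10⁻⁵) = 341,547,719
N ≈ √341,547,719 ≈ 18,481.0

≈ 18500 RPM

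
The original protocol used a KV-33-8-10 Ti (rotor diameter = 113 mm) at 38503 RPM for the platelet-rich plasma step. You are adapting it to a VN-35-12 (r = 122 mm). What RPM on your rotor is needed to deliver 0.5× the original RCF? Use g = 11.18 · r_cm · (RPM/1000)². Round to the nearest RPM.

≈ 18528 RPM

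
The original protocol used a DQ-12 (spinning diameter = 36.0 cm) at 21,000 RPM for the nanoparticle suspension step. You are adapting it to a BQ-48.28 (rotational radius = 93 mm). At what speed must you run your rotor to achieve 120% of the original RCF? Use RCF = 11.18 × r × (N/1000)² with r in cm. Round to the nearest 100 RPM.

Original rotor: r = 36.0 / 2 = 18 cm
RCF_original = 11.18 × 18 × (21)² = 11.18 × 18 × 441 ≈ 88,746.8 × g
Target RCF = 1.2 × 88,746.8 ≈ 106,496.2 × g
Your rotor: r = 93 mm = 9.3 cm
106,496.2 = 11.18 × 9.3 × (N/1000)²
(N/1000)² = 106,496.2 / 103.974 = 1024.258
N = 1000 × √1024.258 ≈ 32,004.0

≈ 32000 RPM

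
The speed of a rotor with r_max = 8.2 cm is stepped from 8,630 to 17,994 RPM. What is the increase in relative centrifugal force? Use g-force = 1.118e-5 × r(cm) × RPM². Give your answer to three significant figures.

22900 ×g

RCF₁ = 1.118 × 10⁻⁵ × 8.2 × (8630)² = 1.118 × 10⁻⁵ × 8.2 × 74,476,900 ≈ 6,827.7 × g
RCF₂ = 1.118 × 10⁻⁵ × 8.2 × (17994)² = 1.118 × 10⁻⁵ × 8.2 × 323,784,036 ≈ 29,683.2 × g
Increase = 29,683.2 − 6,827.7 = 22,855.5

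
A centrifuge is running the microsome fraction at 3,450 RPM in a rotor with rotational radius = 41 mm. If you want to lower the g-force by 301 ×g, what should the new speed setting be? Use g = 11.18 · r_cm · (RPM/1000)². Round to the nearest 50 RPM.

≈ 2300 RPM

r = 41 mm = 4.1 cm
Current RCF = 11.18 × 4.1 × (3.45)² = 11.18 × 4.1 × 11.9025 ≈ 545.6 × g
Target RCF = 545.6 − 301 = 244.6 × g
(N/1000)² = 244.6 / 45.838 = 5.336184
N = 1000 × √5.336184 ≈ 2,310.0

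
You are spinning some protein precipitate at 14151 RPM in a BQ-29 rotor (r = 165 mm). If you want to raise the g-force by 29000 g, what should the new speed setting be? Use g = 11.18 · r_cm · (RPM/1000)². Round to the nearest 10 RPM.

18910 RPM

r = 165 mm = 16.5 cm
Current RCF = 11.18 × 16.5 × (14.151)² = 11.18 × 16.5 × 200.250801 ≈ 36,940.3 × g
Target RCF = 36,940.3 + 29,000 = 65,940.3 × g
(N/1000)² = 65,940.3 / 184.47 = 357.4581
N = 1000 × √357.4581 ≈ 18,906.6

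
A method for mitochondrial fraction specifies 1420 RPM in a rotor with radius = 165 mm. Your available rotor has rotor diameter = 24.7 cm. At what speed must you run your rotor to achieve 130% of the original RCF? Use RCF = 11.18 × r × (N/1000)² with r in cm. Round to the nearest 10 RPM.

≈ 1870 RPM

Original rotor: r = 165 mm = 16.5 cm
RCF = 11.18 × r × (N/1000)²
RCF_original = 11.18 × 16.5 × (1.42)² = 11.18 × 16.5 × 2.0164 ≈ 372 × g
Target RCF = 1.3 × 372 ≈ 483.6 × g
Your rotor: r = 24.7 / 2 = 12.35 cm
483.6 = 11.18 × 12.35 × (N/1000)²
(N/1000)² = 483.6 / 138.073 = 3.502495
N = 1000 × √3.502495 ≈ 1,871.5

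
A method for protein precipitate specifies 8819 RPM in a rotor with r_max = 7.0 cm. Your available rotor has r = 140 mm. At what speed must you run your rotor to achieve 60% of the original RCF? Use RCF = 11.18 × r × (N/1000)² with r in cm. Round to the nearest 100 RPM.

RCF_original = 11.18 × 7 × (8.819)² = 11.18 × 7 × 77.774761 ≈ 6,086.7 × g
Target RCF = 0.6 × 6,086.7 ≈ 3,652 × g
Your rotor: r = 140 mm = 14.0 cm
3,652 = 11.18 × 14 × (N/1000)²
(N/1000)² = 3,652 / 156.52 = 23.33248
N = 1000 × √23.33248 ≈ 4,830.4

4800 RPM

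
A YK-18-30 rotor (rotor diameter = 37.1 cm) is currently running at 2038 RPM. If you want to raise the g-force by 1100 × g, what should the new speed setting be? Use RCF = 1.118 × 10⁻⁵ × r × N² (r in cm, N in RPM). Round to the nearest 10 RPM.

≈ 3080 RPM

r = 37.1 / 2 = 18.55 cm
Current RCF = 1.118 × 10⁻⁵ × 18.55 × (2038)² = 1.118 × 10⁻⁵ × 18.55 × 4,153,444 ≈ 861.4 × g
Target RCF = 861.4 + 1,100 = 1,961.4 × g
N² = 1,961.4 / (20.7389 × 10⁻⁵) = 9,457,589
N ≈ √9,457,589 ≈ 3,075.3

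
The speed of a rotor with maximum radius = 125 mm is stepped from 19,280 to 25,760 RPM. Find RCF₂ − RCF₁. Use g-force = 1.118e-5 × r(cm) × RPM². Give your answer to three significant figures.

40800 ×g

r = 125 mm = 12.5 cm
RCF₁ = 1.118 × 10⁻⁵ × 12.5 × (19280)² = 1.118 × 10⁻⁵ × 12.5 × 371,718,400 ≈ 51,947.6 × g
RCF₂ = 1.118 × 10⁻⁵ × 12.5 × (25760)² = 1.118 × 10⁻⁵ × 12.5 × 663,577,600 ≈ 92,735 × g
Increase = 92,735 − 51,947.6 = 40,787.4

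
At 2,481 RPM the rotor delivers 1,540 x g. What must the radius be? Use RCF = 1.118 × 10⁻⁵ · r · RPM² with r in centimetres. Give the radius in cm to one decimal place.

22.4 cm

RCF = 1.118 × 10⁻⁵ × r × N²
1540 = 1.118 × 10⁻⁵ × r × (2481)²
r = 1540 / (1.118 × 10⁻⁵ × 6,155,361) = 1540 / 68.81694 ≈ 22.378 cm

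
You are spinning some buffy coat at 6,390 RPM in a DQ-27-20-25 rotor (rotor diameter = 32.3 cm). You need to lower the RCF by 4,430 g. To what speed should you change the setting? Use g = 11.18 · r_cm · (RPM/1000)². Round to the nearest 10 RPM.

N₂ ≈ 4040 RPM

r = 32.3 / 2 = 16.15 cm
Current RCF = 11.18 × 16.15 × (6.39)² = 11.18 × 16.15 × 40.8321 ≈ 7,372.5 × g
Target RCF = 7,372.5 − 4,430 = 2,942.5 × g
(N/1000)² = 2,942.5 / 180.557 = 16.29679
N = 1000 × √16.29679 ≈ 4,036.9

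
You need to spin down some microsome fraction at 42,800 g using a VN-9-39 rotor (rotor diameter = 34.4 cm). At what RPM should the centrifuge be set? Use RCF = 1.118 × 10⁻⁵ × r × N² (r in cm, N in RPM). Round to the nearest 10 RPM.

14920 RPM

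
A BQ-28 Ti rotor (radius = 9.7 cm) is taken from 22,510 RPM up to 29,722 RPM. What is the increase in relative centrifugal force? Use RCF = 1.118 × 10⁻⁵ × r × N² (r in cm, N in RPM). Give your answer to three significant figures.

40900 × g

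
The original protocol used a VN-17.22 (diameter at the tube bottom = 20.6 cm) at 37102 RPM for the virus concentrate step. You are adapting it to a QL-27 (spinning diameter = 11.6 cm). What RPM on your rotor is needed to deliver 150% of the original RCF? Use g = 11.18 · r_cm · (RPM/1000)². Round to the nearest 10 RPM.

≈ 60550 RPM

Original rotor: r = 20.6 / 2 = 10.3 cm
RCF_original = 11.18 × 10.3 × (37.102)² = 11.18 × 10.3 × 1,376.558404 ≈ 158,516.2 × g
Target RCF = 1.5 × 158,516.2 ≈ 237,774.3 × g
Your rotor: r = 11.6 / 2 = 5.8 cm
237,774.3 = 11.18 × 5.8 × (N/1000)²
(N/1000)² = 237,774.3 / 64.844 = 3666.867
N = 1000 × √3666.867 ≈ 60,554.7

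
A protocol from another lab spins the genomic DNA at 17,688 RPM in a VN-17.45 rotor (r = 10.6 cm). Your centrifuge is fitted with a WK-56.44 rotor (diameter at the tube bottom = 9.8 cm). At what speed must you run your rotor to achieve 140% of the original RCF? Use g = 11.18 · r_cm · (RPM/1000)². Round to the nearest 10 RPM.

≈ 30780 RPM

RCF_original = 11.18 × 10.6 × (17.688)² = 11.18 × 10.6 × 312.865344 ≈ 37,077 × g
Target RCF = 1.4 × 37,077 ≈ 51,907.8 × g
Your rotor: r = 9.8 / 2 = 4.9 cm
51,907.8 = 11.18 × 4.9 × (N/1000)²
(N/1000)² = 51,907.8 / 54.782 = 947.5339
N = 1000 × √947.5339 ≈ 30,782.0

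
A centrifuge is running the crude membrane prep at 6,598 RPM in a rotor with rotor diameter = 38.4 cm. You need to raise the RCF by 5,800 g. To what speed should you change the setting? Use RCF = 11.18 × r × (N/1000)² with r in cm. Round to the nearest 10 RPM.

≈ 8400 RPM

r = 38.4 / 2 = 19.2 cm
Current RCF = 11.18 × 19.2 × (6.598)² = 11.18 × 19.2 × 43.533604 ≈ 9,344.7 × g
Target RCF = 9,344.7 + 5,800 = 15,144.7 × g
(N/1000)² = 15,144.7 / 214.656 = 70.55335
N = 1000 × √70.55335 ≈ 8,399.6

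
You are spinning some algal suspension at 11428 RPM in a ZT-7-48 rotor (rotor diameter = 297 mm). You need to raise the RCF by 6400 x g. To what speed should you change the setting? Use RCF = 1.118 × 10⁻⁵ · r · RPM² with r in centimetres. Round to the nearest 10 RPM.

13010 RPM

r = 297 mm / 2 = 148.5 mm = 14.85 cm
Current RCF = 1.118 × 10⁻⁵ × 14.85 × (11428)² = 1.118 × 10⁻⁵ × 14.85 × 130,599,184 ≈ 21,682.5 × g
Target RCF = 21,682.5 + 6,400 = 28,082.5 × g
N² = 28,082.5 / (16.6023 × 10⁻⁵) = 169,148,251
N ≈ √169,148,251 ≈ 13,005.7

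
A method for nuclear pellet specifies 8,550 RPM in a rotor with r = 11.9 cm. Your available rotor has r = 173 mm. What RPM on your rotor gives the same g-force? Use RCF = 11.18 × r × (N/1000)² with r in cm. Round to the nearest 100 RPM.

7100 RPM

RCF_original = 11.18 × 11.9 × (8.55)² = 11.18 × 11.9 × 73.1025 ≈ 9,725.7 × g
Your rotor: r = 173 mm = 17.3 cm
9,725.7 = 11.18 × 17.3 × (N/1000)²
(N/1000)² = 9,725.7 / 193.414 = 50.28436
N = 1000 × √50.28436 ≈ 7,091.1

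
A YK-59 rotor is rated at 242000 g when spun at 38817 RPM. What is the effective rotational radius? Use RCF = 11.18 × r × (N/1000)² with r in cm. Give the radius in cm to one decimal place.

242000 = 11.18 × r × (38.817)²
r = 242000 / (11.18 × 1506.759489) = 242000 / 16845.57 ≈ 14.366 cm

14.4 cm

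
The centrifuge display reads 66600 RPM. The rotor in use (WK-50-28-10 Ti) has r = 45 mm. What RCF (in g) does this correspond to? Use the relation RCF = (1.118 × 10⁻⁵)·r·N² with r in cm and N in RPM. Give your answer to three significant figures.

r = 45 mm = 4.5 cm
RCF = 1.118 × 10⁻⁵ × r × N²
RCF = 1.118 × 10⁻⁵ × 4.5 × (66600)² = 1.118 × 10⁻⁵ × 4.5 × 4,435,560,000 ≈ 223,153 × g

≈ 223000 g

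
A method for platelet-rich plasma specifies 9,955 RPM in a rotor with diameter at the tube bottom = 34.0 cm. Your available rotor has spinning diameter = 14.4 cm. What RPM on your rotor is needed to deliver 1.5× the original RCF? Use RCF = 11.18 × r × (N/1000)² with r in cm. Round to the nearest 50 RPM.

18750 RPM

Original rotor: r = 34.0 / 2 = 17 cm
RCF = 11.18 × r × (N/1000)²
RCF_original = 11.18 × 17 × (9.955)² = 11.18 × 17 × 99.102025 ≈ 18,835.3 × g
Target RCF = 1.5 × 18,835.3 ≈ 28,252.9 × g
Your rotor: r = 14.4 / 2 = 7.2 cm
28,252.9 = 11.18 × 7.2 × (N/1000)²
(N/1000)² = 28,252.9 / 80.496 = 350.9851
N = 1000 × √350.9851 ≈ 18,734.6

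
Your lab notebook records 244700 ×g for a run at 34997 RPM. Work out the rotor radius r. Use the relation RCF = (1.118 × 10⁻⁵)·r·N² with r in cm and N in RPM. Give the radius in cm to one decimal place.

244700 = 1.118 × 10⁻⁵ × r × (34997)²
r = 244700 / (1.118 × 10⁻⁵ × 1,224,790,009) = 244700 / 13693.15 ≈ 17.870 cm

≈ 17.9 cm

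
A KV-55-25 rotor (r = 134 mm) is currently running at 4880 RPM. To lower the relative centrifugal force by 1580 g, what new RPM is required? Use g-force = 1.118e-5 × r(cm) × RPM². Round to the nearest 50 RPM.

N₂ ≈ 3650 RPM

r = 134 mm = 13.4 cm
Current RCF = 1.118 × 10⁻⁵ × 13.4 × (4880)² = 1.118 × 10⁻⁵ × 13.4 × 23,814,400 ≈ 3,567.7 × g
Target RCF = 3,567.7 − 1,580 = 1,987.7 × g
N² = 1,987.7 / (14.9812 × 10⁻⁵) = 13,267,963
N ≈ √13,267,963 ≈ 3,642.5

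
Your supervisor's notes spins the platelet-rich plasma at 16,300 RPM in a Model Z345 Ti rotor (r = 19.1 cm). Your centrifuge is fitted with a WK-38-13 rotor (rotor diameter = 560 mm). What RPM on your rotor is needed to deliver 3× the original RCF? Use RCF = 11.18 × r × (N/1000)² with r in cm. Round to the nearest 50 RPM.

RCF_original = 11.18 × 19.1 × (16.3)² = 11.18 × 19.1 × 265.69 ≈ 56,734.9 × g
Target RCF = 3 × 56,734.9 ≈ 170,204.7 × g
Your rotor: r = 560 mm / 2 = 280 mm = 28 cm
170,204.7 = 11.18 × 28 × (N/1000)²
(N/1000)² = 170,204.7 / 313.04 = 543.7155
N = 1000 × √543.7155 ≈ 23,317.7

≈ 23300 RPM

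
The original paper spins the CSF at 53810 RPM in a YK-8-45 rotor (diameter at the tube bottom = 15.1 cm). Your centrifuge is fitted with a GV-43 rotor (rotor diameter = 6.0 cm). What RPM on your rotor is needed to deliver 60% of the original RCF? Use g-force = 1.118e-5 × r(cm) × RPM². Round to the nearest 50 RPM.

Original rotor: r = 15.1 / 2 = 7.55 cm
RCF = 1.118 × 10⁻⁵ × r × N²
RCF_original = 1.118 × 10⁻⁵ × 7.55 × (53810)² = 1.118 × 10⁻⁵ × 7.55 × 2,895,516,100 ≈ 244,407.6 × g
Target RCF = 0.6 × 244,407.6 ≈ 146,644.6 × g
Your rotor: r = 6.0 / 2 = 3 cm
146,644.6 = 1.118 × 10⁻⁵ × 3 × N²
N² = 146,644.6 / (3.354 × 10⁻⁵) = 4,372,230,173
N ≈ √4,372,230,173 ≈ 66,122.8

≈ 66100 RPM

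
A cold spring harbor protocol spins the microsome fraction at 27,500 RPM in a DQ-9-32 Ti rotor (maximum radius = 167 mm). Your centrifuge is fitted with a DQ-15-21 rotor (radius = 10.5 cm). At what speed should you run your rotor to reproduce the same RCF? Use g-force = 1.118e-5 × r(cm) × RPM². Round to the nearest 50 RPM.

34700 RPM

Original rotor: r = 167 mm = 16.7 cm
RCF_original = 1.118 × 10⁻⁵ × 16.7 × (27500)² = 1.118 × 10⁻⁵ × 16.7 × 756,250,000 ≈ 141,196.4 × g
141,196.4 = 1.118 × 10⁻⁵ × 10.5 × N²
N² = 141,196.4 / (11.739 × 10⁻⁵) = 1,202,797,513
N ≈ √1,202,797,513 ≈ 34,681.4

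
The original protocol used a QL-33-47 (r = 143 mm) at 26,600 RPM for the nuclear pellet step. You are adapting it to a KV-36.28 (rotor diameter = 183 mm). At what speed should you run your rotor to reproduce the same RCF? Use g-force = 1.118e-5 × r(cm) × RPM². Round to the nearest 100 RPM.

≈ 33300 RPM

Original rotor: r = 143 mm = 14.3 cm
RCF_original = 1.118 × 10⁻⁵ × 14.3 × (26600)² = 1.118 × 10⁻⁵ × 14.3 × 707,560,000 ≈ 113,120.4 × g
Your rotor: r = 183 mm / 2 = 91.5 mm = 9.15 cm
113,120.4 = 1.118 × 10⁻⁵ × 9.15 × N²
N² = 113,120.4 / (10.2297 × 10⁻⁵) = 1,105,803,689
N ≈ √1,105,803,689 ≈ 33,253.6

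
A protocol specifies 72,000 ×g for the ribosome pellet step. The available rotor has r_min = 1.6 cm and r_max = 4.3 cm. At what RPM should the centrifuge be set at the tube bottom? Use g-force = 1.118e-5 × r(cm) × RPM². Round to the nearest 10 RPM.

≈ 38700 RPM

Use r_max = 4.3 cm.
72,000 = 1.118 × 10⁻⁵ × 4.3 × N²
N² = 72,000 / (4.8074 × 10⁻⁵) = 1,497,691,060
N ≈ √1,497,691,060 ≈ 38,700.0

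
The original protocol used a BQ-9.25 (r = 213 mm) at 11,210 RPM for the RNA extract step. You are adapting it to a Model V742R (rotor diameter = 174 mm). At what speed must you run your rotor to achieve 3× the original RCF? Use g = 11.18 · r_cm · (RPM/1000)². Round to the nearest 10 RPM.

30380 RPM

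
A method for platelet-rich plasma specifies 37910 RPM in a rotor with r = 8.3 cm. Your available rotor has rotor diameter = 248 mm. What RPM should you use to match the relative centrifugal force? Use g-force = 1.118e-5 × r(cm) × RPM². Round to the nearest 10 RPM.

RCF_original = 1.118 × 10⁻⁵ × 8.3 × (37910)² = 1.118 × 10⁻⁵ × 8.3 × 1,437,168,100 ≈ 133,360.6 × g
Your rotor: r = 248 mm / 2 = 124 mm = 12.4 cm
133,360.6 = 1.118 × 10⁻⁵ × 12.4 × N²
N² = 133,360.6 / (13.8632 × 10⁻⁵) = 961,975,590
N ≈ √961,975,590 ≈ 31,015.7

≈ 31020 RPM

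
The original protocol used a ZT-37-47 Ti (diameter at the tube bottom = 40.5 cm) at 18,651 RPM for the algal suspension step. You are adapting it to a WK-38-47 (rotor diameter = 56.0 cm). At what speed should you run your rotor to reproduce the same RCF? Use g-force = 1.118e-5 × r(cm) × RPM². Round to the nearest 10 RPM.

Original rotor: r = 40.5 / 2 = 20.25 cm
RCF_original = 1.118 × 10⁻⁵ × 20.25 × (18651)² = 1.118 × 10⁻⁵ × 20.25 × 347,859,801 ≈ 78,753.7 × g
Your rotor: r = 56.0 / 2 = 28 cm
78,753.7 = 1.118 × 10⁻⁵ × 28 × N²
N² = 78,753.7 / (31.304 × 10⁻⁵) = 251,577,115
N ≈ √251,577,115 ≈ 15,861.2

≈ 15860 RPM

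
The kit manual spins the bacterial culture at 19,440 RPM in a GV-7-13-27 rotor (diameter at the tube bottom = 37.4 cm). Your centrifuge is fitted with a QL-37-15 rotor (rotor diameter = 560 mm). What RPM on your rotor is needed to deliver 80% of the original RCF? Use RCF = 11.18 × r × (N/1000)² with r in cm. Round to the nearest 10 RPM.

≈ 14210 RPM

Original rotor: r = 37.4 / 2 = 18.7 cm
RCF_original = 11.18 × 18.7 × (19.44)² = 11.18 × 18.7 × 377.9136 ≈ 79,008.9 × g
Target RCF = 0.8 × 79,008.9 ≈ 63,207.1 × g
Your rotor: r = 560 mm / 2 = 280 mm = 28 cm
63,207.1 = 11.18 × 28 × (N/1000)²
(N/1000)² = 63,207.1 / 313.04 = 201.9138
N = 1000 × √201.9138 ≈ 14,209.6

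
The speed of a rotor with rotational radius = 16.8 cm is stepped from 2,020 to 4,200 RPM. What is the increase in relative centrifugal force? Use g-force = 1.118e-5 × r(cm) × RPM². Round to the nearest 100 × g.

2500 x g

RCF₁ = 1.118 × 10⁻⁵ × 16.8 × (2020)² = 1.118 × 10⁻⁵ × 16.8 × 4,080,400 ≈ 766.4 × g
RCF₂ = 1.118 × 10⁻⁵ × 16.8 × (4200)² = 1.118 × 10⁻⁵ × 16.8 × 17,640,000 ≈ 3,313.2 × g
Increase = 3,313.2 − 766.4 = 2,546.8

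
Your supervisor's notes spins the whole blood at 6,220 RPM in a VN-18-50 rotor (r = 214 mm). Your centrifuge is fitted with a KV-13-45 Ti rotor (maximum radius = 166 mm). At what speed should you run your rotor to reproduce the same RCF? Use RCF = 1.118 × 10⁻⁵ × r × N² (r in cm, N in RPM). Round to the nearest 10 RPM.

Original rotor: r = 214 mm = 21.4 cm
RCF = 1.118 × 10⁻⁵ × r × N²
RCF_original = 1.118 × 10⁻⁵ × 21.4 × (6220)² = 1.118 × 10⁻⁵ × 21.4 × 38,688,400 ≈ 9,256.3 × g
Your rotor: r = 166 mm = 16.6 cm
9,256.3 = 1.118 × 10⁻⁵ × 16.6 × N²
N² = 9,256.3 / (18.5588 × 10⁻⁵) = 49,875,531
N ≈ √49,875,531 ≈ 7,062.3

7060 RPM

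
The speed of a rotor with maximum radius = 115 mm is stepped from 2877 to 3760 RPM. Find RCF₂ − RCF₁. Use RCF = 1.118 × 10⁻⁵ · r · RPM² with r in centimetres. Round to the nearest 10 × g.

r = 115 mm = 11.5 cm
RCF₁ = 1.118 × 10⁻⁵ × 11.5 × (2877)² = 1.118 × 10⁻⁵ × 11.5 × 8,277,129 ≈ 1,064.2 × g
RCF₂ = 1.118 × 10⁻⁵ × 11.5 × (3760)² = 1.118 × 10⁻⁵ × 11.5 × 14,137,600 ≈ 1,817.7 × g
Increase = 1,817.7 − 1,064.2 = 753.5

≈ 750 x g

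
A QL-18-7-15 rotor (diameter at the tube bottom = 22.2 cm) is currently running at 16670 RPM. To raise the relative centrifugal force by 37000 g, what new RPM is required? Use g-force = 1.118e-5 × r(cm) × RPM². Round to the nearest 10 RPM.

r = 22.2 / 2 = 11.1 cm
Current RCF = 1.118 × 10⁻⁵ × 11.1 × (16670)² = 1.118 × 10⁻⁵ × 11.1 × 277,888,900 ≈ 34,485.5 × g
Target RCF = 34,485.5 + 37,000 = 71,485.5 × g
N² = 71,485.5 / (12.4098 × 10⁻⁵) = 576,040,710
N ≈ √576,040,710 ≈ 24,000.8

24000 RPM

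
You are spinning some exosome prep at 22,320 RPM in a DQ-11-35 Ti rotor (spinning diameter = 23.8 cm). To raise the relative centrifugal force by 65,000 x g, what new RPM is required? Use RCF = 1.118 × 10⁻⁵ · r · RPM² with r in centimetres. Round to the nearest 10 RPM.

r = 23.8 / 2 = 11.9 cm
Current RCF = 1.118 × 10⁻⁵ × 11.9 × (22320)² = 1.118 × 10⁻⁵ × 11.9 × 498,182,400 ≈ 66,279.2 × g
Target RCF = 66,279.2 + 65,000 = 131,279.2 × g
N² = 131,279.2 / (13.3042 × 10⁻⁵) = 986,750,049
N ≈ √986,750,049 ≈ 31,412.6

N₂ ≈ 31410 RPM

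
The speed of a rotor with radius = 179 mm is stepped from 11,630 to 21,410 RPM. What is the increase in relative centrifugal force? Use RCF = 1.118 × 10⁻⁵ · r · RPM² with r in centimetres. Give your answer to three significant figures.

r = 179 mm = 17.9 cm
RCF₁ = 1.118 × 10⁻⁵ × 17.9 × (11630)² = 1.118 × 10⁻⁵ × 17.9 × 135,256,900 ≈ 27,067.9 × g
RCF₂ = 1.118 × 10⁻⁵ × 17.9 × (21410)² = 1.118 × 10⁻⁵ × 17.9 × 458,388,100 ≈ 91,733.5 × g
Increase = 91,733.5 − 27,067.9 = 64,665.6

≈ 64700 x g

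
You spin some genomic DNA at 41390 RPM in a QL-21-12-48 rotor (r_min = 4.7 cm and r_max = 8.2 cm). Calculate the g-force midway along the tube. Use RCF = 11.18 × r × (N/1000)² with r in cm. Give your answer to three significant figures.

RCF ≈ 124000 x g

r_avg = (4.7 + 8.2) / 2 = 6.45 cm
RCF = 11.18 × r × (N/1000)²
RCF = 11.18 × 6.45 × (41.39)² = 11.18 × 6.45 × 1,713.1321 ≈ 123,535.7 × g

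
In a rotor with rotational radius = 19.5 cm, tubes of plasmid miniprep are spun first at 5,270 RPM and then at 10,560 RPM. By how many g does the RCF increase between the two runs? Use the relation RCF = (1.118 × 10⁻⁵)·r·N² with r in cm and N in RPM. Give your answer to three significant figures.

≈ 18300 g

RCF₁ = 1.118 × 10⁻⁵ × 19.5 × (5270)² = 1.118 × 10⁻⁵ × 19.5 × 27,772,900 ≈ 6,054.8 × g
RCF₂ = 1.118 × 10⁻⁵ × 19.5 × (10560)² = 1.118 × 10⁻⁵ × 19.5 × 111,513,600 ≈ 24,311.1 × g
Increase = 24,311.1 − 6,054.8 = 18,256.3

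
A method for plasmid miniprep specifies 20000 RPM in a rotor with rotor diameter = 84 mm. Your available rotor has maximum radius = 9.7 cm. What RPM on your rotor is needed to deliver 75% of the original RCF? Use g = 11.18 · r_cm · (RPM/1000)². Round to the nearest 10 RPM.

≈ 11400 RPM

Original rotor: r = 84 mm / 2 = 42 mm = 4.2 cm
RCF_original = 11.18 × 4.2 × (20)² = 11.18 × 4.2 × 400 ≈ 18,782.4 × g
Target RCF = 0.75 × 18,782.4 ≈ 14,086.8 × g
14,086.8 = 11.18 × 9.7 × (N/1000)²
(N/1000)² = 14,086.8 / 108.446 = 129.8969
N = 1000 × √129.8969 ≈ 11,397.2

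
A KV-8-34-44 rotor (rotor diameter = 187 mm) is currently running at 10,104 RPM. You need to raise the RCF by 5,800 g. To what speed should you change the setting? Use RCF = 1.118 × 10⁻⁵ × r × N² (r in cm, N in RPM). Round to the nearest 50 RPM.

r = 187 mm / 2 = 93.5 mm = 9.35 cm
Current RCF = 1.118 × 10⁻⁵ × 9.35 × (10104)² = 1.118 × 10⁻⁵ × 9.35 × 102,090,816 ≈ 10,671.9 × g
Target RCF = 10,671.9 + 5,800 = 16,471.9 × g
N² = 16,471.9 / (10.4533 × 10⁻⁵) = 157,576,076
N ≈ √157,576,076 ≈ 12,552.9

N₂ ≈ 12550 RPM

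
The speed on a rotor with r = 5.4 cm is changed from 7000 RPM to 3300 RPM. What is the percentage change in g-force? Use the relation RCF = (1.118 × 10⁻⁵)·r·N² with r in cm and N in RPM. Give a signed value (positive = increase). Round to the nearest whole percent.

-78%

RCF ∝ N², so the ratio is (3300/7000)² = (0.471429)² = 0.2222.
Change = 0.2222 − 1 = -0.7778 → -77.8%.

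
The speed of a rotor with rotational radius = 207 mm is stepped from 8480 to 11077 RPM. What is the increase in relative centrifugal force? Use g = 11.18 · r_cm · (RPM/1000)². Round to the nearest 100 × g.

11800 x g

r = 207 mm = 20.7 cm
RCF₁ = 11.18 × 20.7 × (8.48)² = 11.18 × 20.7 × 71.9104 ≈ 16,641.9 × g
RCF₂ = 11.18 × 20.7 × (11.077)² = 11.18 × 20.7 × 122.699929 ≈ 28,396 × g
Increase = 28,396 − 16,641.9 = 11,754.1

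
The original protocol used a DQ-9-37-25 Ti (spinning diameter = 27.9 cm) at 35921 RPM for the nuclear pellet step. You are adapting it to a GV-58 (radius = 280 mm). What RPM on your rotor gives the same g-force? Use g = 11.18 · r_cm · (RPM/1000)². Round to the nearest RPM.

Original rotor: r = 27.9 / 2 = 13.95 cm
RCF_original = 11.18 × 13.95 × (35.921)² = 11.18 × 13.95 × 1,290.318241 ≈ 201,239.3 × g
Your rotor: r = 280 mm = 28.0 cm
201,239.3 = 11.18 × 28 × (N/1000)²
(N/1000)² = 201,239.3 / 313.04 = 642.8549
N = 1000 × √642.8549 ≈ 25,354.6

≈ 25355 RPM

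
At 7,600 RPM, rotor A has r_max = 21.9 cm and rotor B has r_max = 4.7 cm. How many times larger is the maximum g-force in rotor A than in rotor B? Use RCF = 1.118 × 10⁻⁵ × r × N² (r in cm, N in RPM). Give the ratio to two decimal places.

At fixed N, RCF ∝ r, so RCF_A/RCF_B = r_A/r_B = 21.9 / 4.7 = 4.6596.

4.66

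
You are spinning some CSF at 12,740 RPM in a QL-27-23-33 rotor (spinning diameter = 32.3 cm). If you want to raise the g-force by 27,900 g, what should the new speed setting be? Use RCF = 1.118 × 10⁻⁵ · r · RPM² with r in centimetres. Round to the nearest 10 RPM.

17800 RPM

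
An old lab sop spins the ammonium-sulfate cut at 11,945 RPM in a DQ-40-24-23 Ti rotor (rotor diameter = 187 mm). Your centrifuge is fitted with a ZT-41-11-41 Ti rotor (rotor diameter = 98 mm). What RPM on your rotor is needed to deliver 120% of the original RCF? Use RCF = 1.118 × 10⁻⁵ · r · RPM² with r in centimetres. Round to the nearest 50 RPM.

≈ 18100 RPM

Original rotor: r = 187 mm / 2 = 93.5 mm = 9.35 cm
RCF_original = 1.118 × 10⁻⁵ × 9.35 × (11945)² = 1.118 × 10⁻⁵ × 9.35 × 142,683,025 ≈ 14,915.1 × g
Target RCF = 1.2 × 14,915.1 ≈ 17,898.1 × g
Your rotor: r = 98 mm / 2 = 49 mm = 4.9 cm
17,898.1 = 1.118 × 10⁻⁵ × 4.9 × N²
N² = 17,898.1 / (5.4782 × 10⁻⁵) = 326,714,979
N ≈ √326,714,979 ≈ 18,075.3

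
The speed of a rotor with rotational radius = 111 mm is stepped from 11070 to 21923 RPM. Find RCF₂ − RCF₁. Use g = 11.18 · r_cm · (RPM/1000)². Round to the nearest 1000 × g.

44000 ×g

r = 111 mm = 11.1 cm
RCF₁ = 11.18 × 11.1 × (11.07)² = 11.18 × 11.1 × 122.5449 ≈ 15,207.6 × g
RCF₂ = 11.18 × 11.1 × (21.923)² = 11.18 × 11.1 × 480.617929 ≈ 59,643.7 × g
Increase = 59,643.7 − 15,207.6 = 44,436.1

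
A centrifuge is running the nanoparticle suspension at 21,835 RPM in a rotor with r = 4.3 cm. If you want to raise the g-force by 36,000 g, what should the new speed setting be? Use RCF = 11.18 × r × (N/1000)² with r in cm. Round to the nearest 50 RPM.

Current RCF = 11.18 × 4.3 × (21.835)² = 11.18 × 4.3 × 476.767225 ≈ 22,920.1 × g
Target RCF = 22,920.1 + 36,000 = 58,920.1 × g
(N/1000)² = 58,920.1 / 48.074 = 1225.613
N = 1000 × √1225.613 ≈ 35,008.8

35000 RPM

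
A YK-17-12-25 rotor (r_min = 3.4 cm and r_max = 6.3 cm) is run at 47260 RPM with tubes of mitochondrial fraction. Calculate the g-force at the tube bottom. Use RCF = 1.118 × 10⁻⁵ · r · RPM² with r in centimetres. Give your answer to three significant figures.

157000 ×g

Use r_max = 6.3 cm.
RCF = 1.118 × 10⁻⁵ × 6.3 × (47260)² = 1.118 × 10⁻⁵ × 6.3 × 2,233,507,600 ≈ 157,314.9 × g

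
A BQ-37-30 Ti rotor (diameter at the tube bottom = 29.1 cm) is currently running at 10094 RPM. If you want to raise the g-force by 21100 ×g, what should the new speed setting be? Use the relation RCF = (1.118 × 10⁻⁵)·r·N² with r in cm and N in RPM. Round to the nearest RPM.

r = 29.1 / 2 = 14.55 cm
Current RCF = 1.118 × 10⁻⁵ × 14.55 × (10094)² = 1.118 × 10⁻⁵ × 14.55 × 101,888,836 ≈ 16,574.2 × g
Target RCF = 16,574.2 + 21,100 = 37,674.2 × g
N² = 37,674.2 / (16.2669 × 10⁻⁵) = 231,600,366
N ≈ √231,600,366 ≈ 15,218.4

15218 RPM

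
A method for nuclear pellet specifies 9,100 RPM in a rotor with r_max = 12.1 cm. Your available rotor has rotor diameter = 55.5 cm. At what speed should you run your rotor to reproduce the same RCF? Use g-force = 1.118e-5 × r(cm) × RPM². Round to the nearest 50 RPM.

≈ 6000 RPM

RCF_original = 1.118 × 10⁻⁵ × 12.1 × (9100)² = 1.118 × 10⁻⁵ × 12.1 × 82,810,000 ≈ 11,202.4 × g
Your rotor: r = 55.5 / 2 = 27.75 cm
11,202.4 = 1.118 × 10⁻⁵ × 27.75 × N²
N² = 11,202.4 / (31.0245 × 10⁻⁵) = 36,108,237
N ≈ √36,108,237 ≈ 6,009.0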